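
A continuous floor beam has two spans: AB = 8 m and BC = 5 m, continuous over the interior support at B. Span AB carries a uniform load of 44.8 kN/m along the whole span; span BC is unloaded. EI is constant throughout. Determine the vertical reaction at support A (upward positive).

Take M_B as the redundant. Released structure: two simple spans AB and BC with a hinge at B.
Rotations at B on the released spans (each span's end-slope, ×1/EI):
  span AB: UDL 44.8: wL³/(24EI) = 955.7/EI
  relative rotation θ_0 = (955.7 + 0)/EI = 955.7/EI
A unit hogging moment at B produces rotation L₁/(3EI) + L₂/(3EI) = 4.333/EI.
Slope continuity at B: θ_0 = M_B·4.333/EI, so M_B = 955.7/4.333 = 220.6 kN·m (hogging).
Span AB, ΣM about A with M_B applied at B: R_B^{AB}·8 = 1434 + 220.6, so R_B^{AB} = 206.8 kN and R_A = 358.4 − 206.8 = 151.6 kN.

R_A = 151.6 kN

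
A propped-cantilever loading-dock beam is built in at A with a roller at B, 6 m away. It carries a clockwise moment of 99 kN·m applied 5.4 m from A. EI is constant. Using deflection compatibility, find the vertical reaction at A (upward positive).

Remove the prop at B; the released (primary) structure is a cantilever built in at A.
Downward deflection at the released point B due to the loads:
  clockwise couple 99 at a = 5.4: M₀a(2L − a)/(2EI) = 1764/EI
Tip deflection under a unit load at B: L³/(3EI) = 72/EI.
The prop prevents deflection at B: R_B = δ_0/δ_{BB} = 1764/72 = 24.5 kN.
Vertical equilibrium: R_A = ΣP − R_B = 0 − 24.5 = -24.5 kN.

R_A = -24.5 kN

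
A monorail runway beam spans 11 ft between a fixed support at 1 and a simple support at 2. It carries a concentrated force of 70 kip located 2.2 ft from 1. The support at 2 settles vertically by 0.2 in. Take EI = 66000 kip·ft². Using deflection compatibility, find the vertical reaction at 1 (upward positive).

R_1 = 68.56 kip

Release the roller at 2. Primary structure: cantilever fixed at 1.
Primary-structure tip deflection at 2 by superposition:
  point load 70 at a = 2.2: Pa²(3L − a)/(6EI) = 1739/EI
Flexibility coefficient — unit upward force at 2: δ_{22} = L³/(3EI) = 443.7/EI.
With EI = 66000 kip·ft²: δ_0 = 0.026351 ft and δ_{22} = 0.006722 ft/kip.
Compatibility — the beam at 2 must follow the support down by 0.01667 ft: δ_0 − R_2·δ_{22} = 0.01667, so R_2 = (0.026351 − 0.01667)/0.006722 = 1.441 kip.
Vertical equilibrium: R_1 = ΣP − R_2 = 70 − 1.441 = 68.56 kip.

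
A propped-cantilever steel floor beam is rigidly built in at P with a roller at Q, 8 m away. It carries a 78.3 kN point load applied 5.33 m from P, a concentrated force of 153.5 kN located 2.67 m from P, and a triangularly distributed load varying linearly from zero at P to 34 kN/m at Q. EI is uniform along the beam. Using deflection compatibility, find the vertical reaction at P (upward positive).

Choose R_Q as the redundant. The primary structure is the cantilever fixed at P.
Downward deflection at the released point Q due to the loads:
  point load 78.3 at a = 5.33: Pa²(3L − a)/(6EI) = 6922/EI
  point load 153.5 at a = 2.67: Pa²(3L − a)/(6EI) = 3890/EI
  triangular load, peak 34 at the free end: 11w₀L⁴/(120EI) = 12766/EI
  δ_0 = 23578/EI
Tip deflection under a unit load at Q: L³/(3EI) = 170.7/EI.
The prop prevents deflection at Q: R_Q = δ_0/δ_{QQ} = 23578/170.7 = 138.2 kN.
Vertical equilibrium: R_P = ΣP − R_Q = 367.8 − 138.2 = 229.6 kN.

R_P = 229.6 kN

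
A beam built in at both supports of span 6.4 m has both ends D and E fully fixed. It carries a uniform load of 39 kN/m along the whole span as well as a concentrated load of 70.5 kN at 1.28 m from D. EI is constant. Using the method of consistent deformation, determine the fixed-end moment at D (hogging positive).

M_D = 190.9 kN·m

Release both end moments; the primary structure is a simply-supported span DE with redundants M_D and M_E.
On the primary (simply-supported) span, the end slopes from the loading are:
  at D: UDL 39: wL³/(24EI) = 426/EI
  at E: UDL 39: wL³/(24EI) = 426/EI
  at D: point load 70.5 at a = 1.28: Pab(L + b)/(6LEI) = 138.6/EI
  at E: point load 70.5 at a = 1.28: Pab(L + a)/(6LEI) = 92.41/EI
  θ_D0 = 564.6/EI,  θ_E0 = 518.4/EI
Flexibility coefficients: a unit moment at one end gives L/(3EI) there and L/(6EI) at the far end, so f₁₁ = f₂₂ = 2.133/EI and f₁₂ = f₂₁ = 1.067/EI.
Compatibility — zero rotation at each built-in end:
  2.133 M_D + 1.067 M_E = 564.6
  1.067 M_D + 2.133 M_E = 518.4
Solving the pair gives M_D = 190.9 kN·m and M_E = 147.6 kN·m (hogging).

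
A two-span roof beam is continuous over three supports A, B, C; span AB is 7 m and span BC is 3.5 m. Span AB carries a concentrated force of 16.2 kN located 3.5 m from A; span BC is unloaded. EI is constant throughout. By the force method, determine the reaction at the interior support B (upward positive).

Take M_B as the redundant. Released structure: two simple spans AB and BC with a hinge at B.
Rotations at B on the released spans (each span's end-slope, ×1/EI):
  span AB: point load 16.2 at a = 3.5: Pab(L + a)/(6LEI) = 49.61/EI
  relative rotation θ_0 = (49.61 + 0)/EI = 49.61/EI
A unit hogging moment at B produces rotation L₁/(3EI) + L₂/(3EI) = 3.5/EI.
Compatibility: M_B·(L₁+L₂)/(3EI) = θ_0, giving M_B = 14.18 kN·m (hogging).
Span AB, ΣM about A with M_B applied at B: R_B^{AB}·7 = 56.7 + 14.18, so R_B^{AB} = 10.12 kN and R_A = 16.2 − 10.12 = 6.075 kN.
Span BC, ΣM about C: R_B^{BC}·3.5 = 0 + 14.18, so R_B^{BC} = 4.05 kN and R_C = 0 − 4.05 = -4.05 kN.
R_B = 10.12 + 4.05 = 14.18 kN.

R_B = 14.18 kN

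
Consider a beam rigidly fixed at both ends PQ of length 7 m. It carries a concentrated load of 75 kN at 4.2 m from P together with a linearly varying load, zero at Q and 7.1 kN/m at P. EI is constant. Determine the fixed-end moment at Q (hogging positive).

Take the two fixed-end moments M_P, M_Q as redundants; the released structure is the simple span PQ.
End rotations of the released simple span under the applied load (×1/EI):
  at P: point load 75 at a = 4.2: Pab(L + b)/(6LEI) = 205.8/EI
  at Q: point load 75 at a = 4.2: Pab(L + a)/(6LEI) = 235.2/EI
  at P: triangular load, peak 7.1: w₀L³/(45EI) = 54.12/EI
  at Q: triangular load, peak 7.1: 7w₀L³/(360EI) = 47.35/EI
  θ_P0 = 259.9/EI,  θ_Q0 = 282.6/EI
Flexibility coefficients: a unit moment at one end gives L/(3EI) there and L/(6EI) at the far end, so f₁₁ = f₂₂ = 2.333/EI and f₁₂ = f₂₁ = 1.167/EI.
Compatibility — zero rotation at each built-in end:
  2.333 M_P + 1.167 M_Q = 259.9
  1.167 M_P + 2.333 M_Q = 282.6
Solving the pair gives M_P = 67.8 kN·m and M_Q = 87.2 kN·m (hogging).

M_Q = 87.2 kN·m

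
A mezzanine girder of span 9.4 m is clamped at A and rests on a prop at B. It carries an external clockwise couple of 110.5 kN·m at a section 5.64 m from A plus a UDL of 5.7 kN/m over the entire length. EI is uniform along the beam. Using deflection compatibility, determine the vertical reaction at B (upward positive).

R_B = 34.9 kN

Take the reaction at B as the redundant and release it; the primary structure is a cantilever fixed at A.
Downward deflection at the released point B due to the loads:
  clockwise couple 110.5 at a = 5.64: M₀a(2L − a)/(2EI) = 4101/EI
  UDL 5.7: wL⁴/(8EI) = 5563/EI
  δ_0 = 9664/EI
Flexibility coefficient — unit upward force at B: δ_{BB} = L³/(3EI) = 276.9/EI.
Compatibility at B: δ_0 − R_B·δ_{BB} = 0, so R_B = 9664/276.9 = 34.9 kN.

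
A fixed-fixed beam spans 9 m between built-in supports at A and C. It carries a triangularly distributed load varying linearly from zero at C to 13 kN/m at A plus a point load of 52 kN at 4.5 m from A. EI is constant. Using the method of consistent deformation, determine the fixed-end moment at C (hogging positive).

M_C = 93.6 kN·m

Take the two fixed-end moments M_A, M_C as redundants; the released structure is the simple span AC.
End rotations of the released simple span under the applied load (×1/EI):
  at A: triangular load, peak 13: w₀L³/(45EI) = 210.6/EI
  at C: triangular load, peak 13: 7w₀L³/(360EI) = 184.3/EI
  at A: point load 52 at a = 4.5: Pab(L + b)/(6LEI) = 263.2/EI
  at C: point load 52 at a = 4.5: Pab(L + a)/(6LEI) = 263.2/EI
  θ_A0 = 473.9/EI,  θ_C0 = 447.5/EI
Flexibility coefficients: a unit moment at one end gives L/(3EI) there and L/(6EI) at the far end, so f₁₁ = f₂₂ = 3/EI and f₁₂ = f₂₁ = 1.5/EI.
Compatibility — zero rotation at each built-in end:
  3 M_A + 1.5 M_C = 473.9
  1.5 M_A + 3 M_C = 447.5
Solving the pair gives M_A = 111.2 kN·m and M_C = 93.6 kN·m (hogging).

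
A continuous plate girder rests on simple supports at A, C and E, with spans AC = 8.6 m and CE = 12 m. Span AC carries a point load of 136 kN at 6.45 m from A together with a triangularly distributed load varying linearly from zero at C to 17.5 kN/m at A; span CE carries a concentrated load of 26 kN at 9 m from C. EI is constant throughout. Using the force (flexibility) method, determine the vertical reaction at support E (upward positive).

Take M_C as the redundant. Released structure: two simple spans AC and CE with a hinge at C.
End slopes at the hinge C, treating each span as simply supported:
  span AC: point load 136 at a = 6.45: Pab(L + a)/(6LEI) = 550.1/EI
  span AC: triangular load, peak 17.5: 7w₀L³/(360EI) = 216.4/EI
  span CE: point load 26 at a = 9: Pab(L + b)/(6LEI) = 146.2/EI
  relative rotation θ_0 = (766.5 + 146.2)/EI = 912.8/EI
A unit hogging moment at C produces rotation L₁/(3EI) + L₂/(3EI) = 6.867/EI.
Compatibility: M_C·(L₁+L₂)/(3EI) = θ_0, giving M_C = 132.9 kN·m (hogging).
Span CE, ΣM about E: R_C^{CE}·12 = 78 + 132.9, so R_C^{CE} = 17.58 kN and R_E = 26 − 17.58 = 8.423 kN.

R_E = 8.423 kN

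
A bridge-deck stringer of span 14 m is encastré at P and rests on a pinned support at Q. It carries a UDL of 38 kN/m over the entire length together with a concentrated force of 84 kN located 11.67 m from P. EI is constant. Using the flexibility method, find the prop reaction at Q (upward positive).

R_Q = 262.7 kN

Remove the prop at Q; the released (primary) structure is a cantilever built in at P.
Primary-structure tip deflection at Q by superposition:
  UDL 38: wL⁴/(8EI) = 182476/EI
  point load 84 at a = 11.67: Pa²(3L − a)/(6EI) = 57829/EI
  δ_0 = 240305/EI
Flexibility coefficient — unit upward force at Q: δ_{QQ} = L³/(3EI) = 914.7/EI.
The prop prevents deflection at Q: R_Q = δ_0/δ_{QQ} = 240305/914.7 = 262.7 kN.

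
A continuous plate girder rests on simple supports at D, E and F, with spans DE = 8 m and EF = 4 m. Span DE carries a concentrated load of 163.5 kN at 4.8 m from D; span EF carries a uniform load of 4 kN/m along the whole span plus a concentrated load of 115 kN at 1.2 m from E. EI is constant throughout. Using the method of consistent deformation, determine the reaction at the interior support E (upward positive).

R_E = 260.6 kN

Release continuity at E by inserting a hinge; the redundant is the internal moment M_E. The primary structure is two simply-supported spans DE and EF.
Discontinuity in slope at E on the released structure — sum the simple-span end rotations:
  span DE: point load 163.5 at a = 4.8: Pab(L + a)/(6LEI) = 669.7/EI
  span EF: UDL 4: wL³/(24EI) = 10.67/EI
  span EF: point load 115 at a = 1.2: Pab(L + b)/(6LEI) = 109.5/EI
  relative rotation θ_0 = (669.7 + 120.1)/EI = 789.8/EI
A unit hogging moment at E produces rotation L₁/(3EI) + L₂/(3EI) = 4/EI.
Slope continuity at E: θ_0 = M_E·4/EI, so M_E = 789.8/4 = 197.5 kN·m (hogging).
Span DE, ΣM about D with M_E applied at E: R_E^{DE}·8 = 784.8 + 197.5, so R_E^{DE} = 122.8 kN and R_D = 163.5 − 122.8 = 40.72 kN.
Span EF, ΣM about F: R_E^{EF}·4 = 354 + 197.5, so R_E^{EF} = 137.9 kN and R_F = 131 − 137.9 = -6.865 kN.
R_E = 122.8 + 137.9 = 260.6 kN.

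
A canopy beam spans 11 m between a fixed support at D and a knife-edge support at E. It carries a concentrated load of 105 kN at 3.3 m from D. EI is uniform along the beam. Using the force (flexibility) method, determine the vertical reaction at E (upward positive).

R_E = 12.76 kN

Choose R_E as the redundant. The primary structure is the cantilever fixed at D.
Free-end deflection of the primary structure under the applied loading (downward +):
  point load 105 at a = 3.3: Pa²(3L − a)/(6EI) = 5660/EI
Flexibility coefficient — unit upward force at E: δ_{EE} = L³/(3EI) = 443.7/EI.
Compatibility at E: δ_0 − R_E·δ_{EE} = 0, so R_E = 5660/443.7 = 12.76 kN.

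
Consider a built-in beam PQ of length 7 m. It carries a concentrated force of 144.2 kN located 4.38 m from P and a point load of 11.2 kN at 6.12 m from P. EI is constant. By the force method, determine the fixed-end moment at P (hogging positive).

M_P = 89.56 kN·m

Release both end moments; the primary structure is a simply-supported span PQ with redundants M_P and M_Q.
Simple-span end rotations at P and Q under the given loads:
  at P: point load 144.2 at a = 4.38: Pab(L + b)/(6LEI) = 379/EI
  at Q: point load 144.2 at a = 4.38: Pab(L + a)/(6LEI) = 448.4/EI
  at P: point load 11.2 at a = 6.12: Pab(L + b)/(6LEI) = 11.32/EI
  at Q: point load 11.2 at a = 6.12: Pab(L + a)/(6LEI) = 18.84/EI
  θ_P0 = 390.3/EI,  θ_Q0 = 467.2/EI
Flexibility coefficients: a unit moment at one end gives L/(3EI) there and L/(6EI) at the far end, so f₁₁ = f₂₂ = 2.333/EI and f₁₂ = f₂₁ = 1.167/EI.
Compatibility — zero rotation at each built-in end:
  2.333 M_P + 1.167 M_Q = 390.3
  1.167 M_P + 2.333 M_Q = 467.2
Solving the pair gives M_P = 89.56 kN·m and M_Q = 155.5 kN·m (hogging).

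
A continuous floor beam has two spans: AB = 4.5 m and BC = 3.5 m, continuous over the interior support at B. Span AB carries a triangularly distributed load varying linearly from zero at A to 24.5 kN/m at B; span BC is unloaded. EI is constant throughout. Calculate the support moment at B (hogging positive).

Release continuity at B by inserting a hinge; the redundant is the internal moment M_B. The primary structure is two simply-supported spans AB and BC.
Rotations at B on the released spans (each span's end-slope, ×1/EI):
  span AB: triangular load, peak 24.5: w₀L³/(45EI) = 49.61/EI
  relative rotation θ_0 = (49.61 + 0)/EI = 49.61/EI
A unit hogging moment at B produces rotation L₁/(3EI) + L₂/(3EI) = 2.667/EI.
Compatibility: M_B·(L₁+L₂)/(3EI) = θ_0, giving M_B = 18.6 kN·m (hogging).

M_B = 18.6 kN·m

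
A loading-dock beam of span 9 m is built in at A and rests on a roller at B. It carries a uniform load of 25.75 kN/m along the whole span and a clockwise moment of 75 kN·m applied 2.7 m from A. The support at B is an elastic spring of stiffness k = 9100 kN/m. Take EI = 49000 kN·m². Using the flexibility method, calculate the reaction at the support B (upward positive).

R_B = 91.26 kN

Take the reaction at B as the redundant and release it; the primary structure is a cantilever fixed at A.
Free-end deflection of the primary structure under the applied loading (downward +):
  UDL 25.75: wL⁴/(8EI) = 21118/EI
  clockwise couple 75 at a = 2.7: M₀a(2L − a)/(2EI) = 1549/EI
  δ_0 = 22667/EI
Flexibility coefficient — unit upward force at B: δ_{BB} = L³/(3EI) = 243/EI.
With EI = 49000 kN·m²: δ_0 = 0.4626 m and δ_{BB} = 0.004959 m/kN.
Compatibility — the spring shortens by R_B/k under the reaction it provides: δ_0 − R_B·δ_{BB} = R_B/k. With 1/k = 0.00011 m/kN, R_B = δ_0 / (δ_{BB} + 1/k) = 0.4626 / (0.004959 + 0.00011) = 91.26 kN.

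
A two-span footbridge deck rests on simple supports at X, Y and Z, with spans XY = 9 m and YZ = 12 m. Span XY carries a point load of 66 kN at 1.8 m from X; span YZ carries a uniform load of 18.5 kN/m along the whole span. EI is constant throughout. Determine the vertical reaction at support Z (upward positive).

Take M_Y as the redundant. Released structure: two simple spans XY and YZ with a hinge at Y.
End slopes at the hinge Y, treating each span as simply supported:
  span XY: point load 66 at a = 1.8: Pab(L + a)/(6LEI) = 171.1/EI
  span YZ: UDL 18.5: wL³/(24EI) = 1332/EI
  relative rotation θ_0 = (171.1 + 1332)/EI = 1503/EI
A unit hogging moment at Y produces rotation L₁/(3EI) + L₂/(3EI) = 7/EI.
Slope continuity at Y: θ_0 = M_Y·7/EI, so M_Y = 1503/7 = 214.7 kN·m (hogging).
Span YZ, ΣM about Z: R_Y^{YZ}·12 = 1332 + 214.7, so R_Y^{YZ} = 128.9 kN and R_Z = 222 − 128.9 = 93.11 kN.

R_Z = 93.11 kN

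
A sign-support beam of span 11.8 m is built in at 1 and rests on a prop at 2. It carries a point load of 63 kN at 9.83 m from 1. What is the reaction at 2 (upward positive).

R_2 = 47.37 kN

Release the roller at 2. Primary structure: cantilever fixed at 1.
Downward deflection at the released point 2 due to the loads:
  point load 63 at a = 9.83: Pa²(3L − a)/(6EI) = 25943/EI
Flexibility coefficient — unit upward force at 2: δ_{22} = L³/(3EI) = 547.7/EI.
Compatibility at 2: δ_0 − R_2·δ_{22} = 0, so R_2 = 25943/547.7 = 47.37 kN.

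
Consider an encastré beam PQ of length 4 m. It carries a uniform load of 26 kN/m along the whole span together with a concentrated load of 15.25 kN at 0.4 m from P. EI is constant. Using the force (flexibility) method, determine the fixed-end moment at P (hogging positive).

Take the two fixed-end moments M_P, M_Q as redundants; the released structure is the simple span PQ.
On the primary (simply-supported) span, the end slopes from the loading are:
  at P: UDL 26: wL³/(24EI) = 69.33/EI
  at Q: UDL 26: wL³/(24EI) = 69.33/EI
  at P: point load 15.25 at a = 0.4: Pab(L + b)/(6LEI) = 6.954/EI
  at Q: point load 15.25 at a = 0.4: Pab(L + a)/(6LEI) = 4.026/EI
  θ_P0 = 76.29/EI,  θ_Q0 = 73.36/EI
Flexibility coefficients: a unit moment at one end gives L/(3EI) there and L/(6EI) at the far end, so f₁₁ = f₂₂ = 1.333/EI and f₁₂ = f₂₁ = 0.6667/EI.
Compatibility — zero rotation at each built-in end:
  1.333 M_P + 0.6667 M_Q = 76.29
  0.6667 M_P + 1.333 M_Q = 73.36
Solving the pair gives M_P = 39.61 kN·m and M_Q = 35.22 kN·m (hogging).

M_P = 39.61 kN·m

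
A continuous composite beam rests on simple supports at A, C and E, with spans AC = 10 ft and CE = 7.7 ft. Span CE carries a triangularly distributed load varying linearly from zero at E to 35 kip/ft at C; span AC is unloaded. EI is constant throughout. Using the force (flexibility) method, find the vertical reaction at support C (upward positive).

R_C = 103.7 kip

Release continuity at C by inserting a hinge; the redundant is the internal moment M_C. The primary structure is two simply-supported spans AC and CE.
Discontinuity in slope at C on the released structure — sum the simple-span end rotations:
  span CE: triangular load, peak 35: w₀L³/(45EI) = 355.1/EI
  relative rotation θ_0 = (0 + 355.1)/EI = 355.1/EI
A unit hogging moment at C produces rotation L₁/(3EI) + L₂/(3EI) = 5.9/EI.
Compatibility: M_C·(L₁+L₂)/(3EI) = θ_0, giving M_C = 60.18 kip·ft (hogging).
Span AC, ΣM about A with M_C applied at C: R_C^{AC}·10 = 0 + 60.18, so R_C^{AC} = 6.018 kip and R_A = 0 − 6.018 = -6.018 kip.
Span CE, ΣM about E: R_C^{CE}·7.7 = 691.7 + 60.18, so R_C^{CE} = 97.65 kip and R_E = 134.8 − 97.65 = 37.1 kip.
R_C = 6.018 + 97.65 = 103.7 kip.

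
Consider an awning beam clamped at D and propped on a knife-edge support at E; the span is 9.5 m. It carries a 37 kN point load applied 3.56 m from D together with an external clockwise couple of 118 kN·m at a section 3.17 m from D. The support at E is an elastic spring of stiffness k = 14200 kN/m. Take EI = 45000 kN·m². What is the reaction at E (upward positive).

Take the reaction at E as the redundant and release it; the primary structure is a cantilever fixed at D.
Deflection at E on the released cantilever, summing each load's contribution:
  point load 37 at a = 3.56: Pa²(3L − a)/(6EI) = 1949/EI
  clockwise couple 118 at a = 3.17: M₀a(2L − a)/(2EI) = 2961/EI
  δ_0 = 4910/EI
Flexibility coefficient — unit upward force at E: δ_{EE} = L³/(3EI) = 285.8/EI.
With EI = 45000 kN·m²: δ_0 = 0.10911 m and δ_{EE} = 0.006351 m/kN.
Compatibility — the spring shortens by R_E/k under the reaction it provides: δ_0 − R_E·δ_{EE} = R_E/k. With 1/k = 0.00007 m/kN, R_E = δ_0 / (δ_{EE} + 1/k) = 0.10911 / (0.006351 + 0.00007) = 16.99 kN.

R_E = 16.99 kN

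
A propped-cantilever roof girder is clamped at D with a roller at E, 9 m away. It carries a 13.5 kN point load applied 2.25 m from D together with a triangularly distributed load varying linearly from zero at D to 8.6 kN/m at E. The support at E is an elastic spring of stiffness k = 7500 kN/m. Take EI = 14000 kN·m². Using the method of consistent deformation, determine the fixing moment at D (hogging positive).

Choose R_E as the redundant. The primary structure is the cantilever fixed at D.
Free-end deflection of the primary structure under the applied loading (downward +):
  point load 13.5 at a = 2.25: Pa²(3L − a)/(6EI) = 281.9/EI
  triangular load, peak 8.6 at the free end: 11w₀L⁴/(120EI) = 5172/EI
  δ_0 = 5454/EI
Flexibility coefficient — unit upward force at E: δ_{EE} = L³/(3EI) = 243/EI.
With EI = 14000 kN·m²: δ_0 = 0.38958 m and δ_{EE} = 0.017357 m/kN.
Compatibility — the spring shortens by R_E/k under the reaction it provides: δ_0 − R_E·δ_{EE} = R_E/k. With 1/k = 0.000133 m/kN, R_E = δ_0 / (δ_{EE} + 1/k) = 0.38958 / (0.017357 + 0.000133) = 22.27 kN.
Moment equilibrium about D: M_D = Σ(load moments about D) − R_E·L = 262.6 − 22.27×9 = 62.11 kN·m.

M_D = 62.11 kN·m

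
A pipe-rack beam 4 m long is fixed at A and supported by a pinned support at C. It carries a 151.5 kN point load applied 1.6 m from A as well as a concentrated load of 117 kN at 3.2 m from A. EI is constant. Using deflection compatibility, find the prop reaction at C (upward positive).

Remove the prop at C; the released (primary) structure is a cantilever built in at A.
Downward deflection at the released point C due to the loads:
  point load 151.5 at a = 1.6: Pa²(3L − a)/(6EI) = 672.3/EI
  point load 117 at a = 3.2: Pa²(3L − a)/(6EI) = 1757/EI
  δ_0 = 2429/EI
Tip deflection under a unit load at C: L³/(3EI) = 21.33/EI.
Compatibility at C: δ_0 − R_C·δ_{CC} = 0, so R_C = 2429/21.33 = 113.9 kN.

R_C = 113.9 kN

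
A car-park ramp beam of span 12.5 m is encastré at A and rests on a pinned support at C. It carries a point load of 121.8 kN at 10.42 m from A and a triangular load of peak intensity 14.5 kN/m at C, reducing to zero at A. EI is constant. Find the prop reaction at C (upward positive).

R_C = 141.5 kN

Release the roller at C. Primary structure: cantilever fixed at A.
Free-end deflection of the primary structure under the applied loading (downward +):
  point load 121.8 at a = 10.42: Pa²(3L − a)/(6EI) = 59687/EI
  triangular load, peak 14.5 at the free end: 11w₀L⁴/(120EI) = 32450/EI
  δ_0 = 92137/EI
Flexibility coefficient — unit upward force at C: δ_{CC} = L³/(3EI) = 651/EI.
Compatibility at C: δ_0 − R_C·δ_{CC} = 0, so R_C = 92137/651 = 141.5 kN.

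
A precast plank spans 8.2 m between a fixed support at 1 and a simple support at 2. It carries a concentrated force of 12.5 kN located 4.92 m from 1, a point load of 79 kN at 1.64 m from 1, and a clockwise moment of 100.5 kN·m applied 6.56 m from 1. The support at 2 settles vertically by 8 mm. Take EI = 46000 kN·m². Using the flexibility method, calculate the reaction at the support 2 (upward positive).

R_2 = 25.47 kN

Take the reaction at 2 as the redundant and release it; the primary structure is a cantilever fixed at 1.
Deflection at 2 on the released cantilever, summing each load's contribution:
  point load 12.5 at a = 4.92: Pa²(3L − a)/(6EI) = 992.5/EI
  point load 79 at a = 1.64: Pa²(3L − a)/(6EI) = 813.1/EI
  clockwise couple 100.5 at a = 6.56: M₀a(2L − a)/(2EI) = 3244/EI
  δ_0 = 5049/EI
Tip deflection under a unit load at 2: L³/(3EI) = 183.8/EI.
With EI = 46000 kN·m²: δ_0 = 0.10977 m and δ_{22} = 0.003995 m/kN.
Compatibility — the beam at 2 must follow the support down by 0.008 m: δ_0 − R_2·δ_{22} = 0.008, so R_2 = (0.10977 − 0.008)/0.003995 = 25.47 kN.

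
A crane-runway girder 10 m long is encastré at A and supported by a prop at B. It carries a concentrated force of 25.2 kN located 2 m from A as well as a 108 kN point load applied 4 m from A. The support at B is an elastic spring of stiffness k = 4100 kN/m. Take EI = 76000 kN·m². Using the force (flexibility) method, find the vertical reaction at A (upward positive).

R_A = 110.6 kN

Release the roller at B. Primary structure: cantilever fixed at A.
Deflection at B on the released cantilever, summing each load's contribution:
  point load 25.2 at a = 2: Pa²(3L − a)/(6EI) = 470.4/EI
  point load 108 at a = 4: Pa²(3L − a)/(6EI) = 7488/EI
  δ_0 = 7958/EI
Tip deflection under a unit load at B: L³/(3EI) = 333.3/EI.
With EI = 76000 kN·m²: δ_0 = 0.10472 m and δ_{BB} = 0.004386 m/kN.
Compatibility — the spring shortens by R_B/k under the reaction it provides: δ_0 − R_B·δ_{BB} = R_B/k. With 1/k = 0.000244 m/kN, R_B = δ_0 / (δ_{BB} + 1/k) = 0.10472 / (0.004386 + 0.000244) = 22.62 kN.
Vertical equilibrium: R_A = ΣP − R_B = 133.2 − 22.62 = 110.6 kN.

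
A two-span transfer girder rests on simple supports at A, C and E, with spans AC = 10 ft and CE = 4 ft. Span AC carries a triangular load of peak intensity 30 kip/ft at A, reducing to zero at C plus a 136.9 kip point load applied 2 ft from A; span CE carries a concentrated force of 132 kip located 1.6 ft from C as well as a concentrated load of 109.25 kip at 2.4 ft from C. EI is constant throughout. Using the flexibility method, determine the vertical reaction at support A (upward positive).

Take M_C as the redundant. Released structure: two simple spans AC and CE with a hinge at C.
End slopes at the hinge C, treating each span as simply supported:
  span AC: triangular load, peak 30: 7w₀L³/(360EI) = 583.3/EI
  span AC: point load 136.9 at a = 2: Pab(L + a)/(6LEI) = 438.1/EI
  span CE: point load 132 at a = 1.6: Pab(L + b)/(6LEI) = 135.2/EI
  span CE: point load 109.25 at a = 2.4: Pab(L + b)/(6LEI) = 97.89/EI
  relative rotation θ_0 = (1021 + 233.1)/EI = 1254/EI
A unit hogging moment at C produces rotation L₁/(3EI) + L₂/(3EI) = 4.667/EI.
Compatibility: M_C·(L₁+L₂)/(3EI) = θ_0, giving M_C = 268.8 kip·ft (hogging).
Span AC, ΣM about A with M_C applied at C: R_C^{AC}·10 = 773.8 + 268.8, so R_C^{AC} = 104.3 kip and R_A = 286.9 − 104.3 = 182.6 kip.

R_A = 182.6 kip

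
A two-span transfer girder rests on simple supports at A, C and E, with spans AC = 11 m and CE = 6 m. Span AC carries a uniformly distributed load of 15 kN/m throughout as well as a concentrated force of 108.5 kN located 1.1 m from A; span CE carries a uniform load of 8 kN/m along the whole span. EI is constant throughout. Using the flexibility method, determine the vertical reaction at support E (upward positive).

Insert a hinge at C; M_C is the redundant, and each span becomes simply supported.
End slopes at the hinge C, treating each span as simply supported:
  span AC: UDL 15: wL³/(24EI) = 831.9/EI
  span AC: point load 108.5 at a = 1.1: Pab(L + a)/(6LEI) = 216.6/EI
  span CE: UDL 8: wL³/(24EI) = 72/EI
  relative rotation θ_0 = (1048 + 72)/EI = 1120/EI
A unit hogging moment at C produces rotation L₁/(3EI) + L₂/(3EI) = 5.667/EI.
Compatibility: M_C·(L₁+L₂)/(3EI) = θ_0, giving M_C = 197.7 kN·m (hogging).
Span CE, ΣM about E: R_C^{CE}·6 = 144 + 197.7, so R_C^{CE} = 56.96 kN and R_E = 48 − 56.96 = -8.956 kN.

R_E = -8.956 kN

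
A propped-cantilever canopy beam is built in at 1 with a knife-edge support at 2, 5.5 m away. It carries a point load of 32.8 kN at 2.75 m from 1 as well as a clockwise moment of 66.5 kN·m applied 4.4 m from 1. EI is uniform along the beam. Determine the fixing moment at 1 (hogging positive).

Remove the prop at 2; the released (primary) structure is a cantilever built in at 1.
Primary-structure tip deflection at 2 by superposition:
  point load 32.8 at a = 2.75: Pa²(3L − a)/(6EI) = 568.4/EI
  clockwise couple 66.5 at a = 4.4: M₀a(2L − a)/(2EI) = 965.6/EI
  δ_0 = 1534/EI
Flexibility coefficient — unit upward force at 2: δ_{22} = L³/(3EI) = 55.46/EI.
Compatibility at 2: δ_0 − R_2·δ_{22} = 0, so R_2 = 1534/55.46 = 27.66 kN.
Moment equilibrium about 1: M_1 = Σ(load moments about 1) − R_2·L = 156.7 − 27.66×5.5 = 4.565 kN·m.

M_1 = 4.565 kN·m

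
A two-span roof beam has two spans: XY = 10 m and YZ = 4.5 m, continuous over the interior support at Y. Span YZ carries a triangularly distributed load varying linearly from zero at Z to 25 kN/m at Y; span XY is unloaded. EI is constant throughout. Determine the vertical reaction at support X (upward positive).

Take M_Y as the redundant. Released structure: two simple spans XY and YZ with a hinge at Y.
End slopes at the hinge Y, treating each span as simply supported:
  span YZ: triangular load, peak 25: w₀L³/(45EI) = 50.62/EI
  relative rotation θ_0 = (0 + 50.62)/EI = 50.62/EI
A unit hogging moment at Y produces rotation L₁/(3EI) + L₂/(3EI) = 4.833/EI.
Slope continuity at Y: θ_0 = M_Y·4.833/EI, so M_Y = 50.62/4.833 = 10.47 kN·m (hogging).
Span XY, ΣM about X with M_Y applied at Y: R_Y^{XY}·10 = 0 + 10.47, so R_Y^{XY} = 1.047 kN and R_X = 0 − 1.047 = -1.047 kN.

R_X = -1.047 kN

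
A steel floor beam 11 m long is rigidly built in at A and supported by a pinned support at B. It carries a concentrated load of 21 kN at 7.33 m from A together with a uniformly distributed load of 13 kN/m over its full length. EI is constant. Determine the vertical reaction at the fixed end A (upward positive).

Remove the prop at B; the released (primary) structure is a cantilever built in at A.
Deflection at B on the released cantilever, summing each load's contribution:
  point load 21 at a = 7.33: Pa²(3L − a)/(6EI) = 4827/EI
  UDL 13: wL⁴/(8EI) = 23792/EI
  δ_0 = 28619/EI
Flexibility coefficient — unit upward force at B: δ_{BB} = L³/(3EI) = 443.7/EI.
The prop prevents deflection at B: R_B = δ_0/δ_{BB} = 28619/443.7 = 64.51 kN.
Vertical equilibrium: R_A = ΣP − R_B = 164 − 64.51 = 99.49 kN.

R_A = 99.49 kN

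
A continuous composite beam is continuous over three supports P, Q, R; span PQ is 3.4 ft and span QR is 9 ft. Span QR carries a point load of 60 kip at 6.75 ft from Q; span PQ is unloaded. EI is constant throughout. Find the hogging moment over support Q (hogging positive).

Release continuity at Q by inserting a hinge; the redundant is the internal moment M_Q. The primary structure is two simply-supported spans PQ and QR.
Rotations at Q on the released spans (each span's end-slope, ×1/EI):
  span QR: point load 60 at a = 6.75: Pab(L + b)/(6LEI) = 189.8/EI
  relative rotation θ_0 = (0 + 189.8)/EI = 189.8/EI
A unit hogging moment at Q produces rotation L₁/(3EI) + L₂/(3EI) = 4.133/EI.
Slope continuity at Q: θ_0 = M_Q·4.133/EI, so M_Q = 189.8/4.133 = 45.93 kip·ft (hogging).

M_Q = 45.93 kip·ft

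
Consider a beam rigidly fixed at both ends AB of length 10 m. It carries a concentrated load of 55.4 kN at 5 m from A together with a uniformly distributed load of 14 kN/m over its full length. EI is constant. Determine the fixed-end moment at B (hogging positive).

M_B = 185.9 kN·m

Release both end moments; the primary structure is a simply-supported span AB with redundants M_A and M_B.
On the primary (simply-supported) span, the end slopes from the loading are:
  at A: point load 55.4 at a = 5: Pab(L + b)/(6LEI) = 346.2/EI
  at B: point load 55.4 at a = 5: Pab(L + a)/(6LEI) = 346.2/EI
  at A: UDL 14: wL³/(24EI) = 583.3/EI
  at B: UDL 14: wL³/(24EI) = 583.3/EI
  θ_A0 = 929.6/EI,  θ_B0 = 929.6/EI
Flexibility coefficients: a unit moment at one end gives L/(3EI) there and L/(6EI) at the far end, so f₁₁ = f₂₂ = 3.333/EI and f₁₂ = f₂₁ = 1.667/EI.
Compatibility — zero rotation at each built-in end:
  3.333 M_A + 1.667 M_B = 929.6
  1.667 M_A + 3.333 M_B = 929.6
Solving the pair gives M_A = 185.9 kN·m and M_B = 185.9 kN·m (hogging).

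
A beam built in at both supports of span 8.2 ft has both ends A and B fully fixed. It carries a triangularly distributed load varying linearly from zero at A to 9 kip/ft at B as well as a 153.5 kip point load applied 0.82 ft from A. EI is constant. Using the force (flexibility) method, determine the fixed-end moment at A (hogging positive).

M_A = 122.1 kip·ft

Release both end moments; the primary structure is a simply-supported span AB with redundants M_A and M_B.
End rotations of the released simple span under the applied load (×1/EI):
  at A: triangular load, peak 9: 7w₀L³/(360EI) = 96.49/EI
  at B: triangular load, peak 9: w₀L³/(45EI) = 110.3/EI
  at A: point load 153.5 at a = 0.82: Pab(L + b)/(6LEI) = 294.2/EI
  at B: point load 153.5 at a = 0.82: Pab(L + a)/(6LEI) = 170.3/EI
  θ_A0 = 390.6/EI,  θ_B0 = 280.6/EI
Flexibility coefficients: a unit moment at one end gives L/(3EI) there and L/(6EI) at the far end, so f₁₁ = f₂₂ = 2.733/EI and f₁₂ = f₂₁ = 1.367/EI.
Compatibility — zero rotation at each built-in end:
  2.733 M_A + 1.367 M_B = 390.6
  1.367 M_A + 2.733 M_B = 280.6
Solving the pair gives M_A = 122.1 kip·ft and M_B = 41.59 kip·ft (hogging).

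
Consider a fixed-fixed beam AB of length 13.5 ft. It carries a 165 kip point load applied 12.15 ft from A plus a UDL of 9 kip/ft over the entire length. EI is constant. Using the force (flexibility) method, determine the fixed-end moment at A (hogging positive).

Take the two fixed-end moments M_A, M_B as redundants; the released structure is the simple span AB.
Simple-span end rotations at A and B under the given loads:
  at A: point load 165 at a = 12.15: Pab(L + b)/(6LEI) = 496.2/EI
  at B: point load 165 at a = 12.15: Pab(L + a)/(6LEI) = 857/EI
  at A: UDL 9: wL³/(24EI) = 922.6/EI
  at B: UDL 9: wL³/(24EI) = 922.6/EI
  θ_A0 = 1419/EI,  θ_B0 = 1780/EI
Flexibility coefficients: a unit moment at one end gives L/(3EI) there and L/(6EI) at the far end, so f₁₁ = f₂₂ = 4.5/EI and f₁₂ = f₂₁ = 2.25/EI.
Compatibility — zero rotation at each built-in end:
  4.5 M_A + 2.25 M_B = 1419
  2.25 M_A + 4.5 M_B = 1780
Solving the pair gives M_A = 156.7 kip·ft and M_B = 317.1 kip·ft (hogging).

M_A = 156.7 kip·ft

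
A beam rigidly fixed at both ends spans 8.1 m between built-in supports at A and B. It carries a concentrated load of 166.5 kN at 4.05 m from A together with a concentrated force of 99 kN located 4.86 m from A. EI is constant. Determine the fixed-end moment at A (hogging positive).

M_A = 245.6 kN·m

Release both end moments; the primary structure is a simply-supported span AB with redundants M_A and M_B.
On the primary (simply-supported) span, the end slopes from the loading are:
  at A: point load 166.5 at a = 4.05: Pab(L + b)/(6LEI) = 682.8/EI
  at B: point load 166.5 at a = 4.05: Pab(L + a)/(6LEI) = 682.8/EI
  at A: point load 99 at a = 4.86: Pab(L + b)/(6LEI) = 363.7/EI
  at B: point load 99 at a = 4.86: Pab(L + a)/(6LEI) = 415.7/EI
  θ_A0 = 1046/EI,  θ_B0 = 1098/EI
Flexibility coefficients: a unit moment at one end gives L/(3EI) there and L/(6EI) at the far end, so f₁₁ = f₂₂ = 2.7/EI and f₁₂ = f₂₁ = 1.35/EI.
Compatibility — zero rotation at each built-in end:
  2.7 M_A + 1.35 M_B = 1046
  1.35 M_A + 2.7 M_B = 1098
Solving the pair gives M_A = 245.6 kN·m and M_B = 284.1 kN·m (hogging).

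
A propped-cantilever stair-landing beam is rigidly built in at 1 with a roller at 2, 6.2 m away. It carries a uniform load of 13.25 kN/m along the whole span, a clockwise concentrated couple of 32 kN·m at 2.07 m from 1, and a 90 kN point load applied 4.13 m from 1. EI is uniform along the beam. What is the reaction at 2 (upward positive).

Release the roller at 2. Primary structure: cantilever fixed at 1.
Free-end deflection of the primary structure under the applied loading (downward +):
  UDL 13.25: wL⁴/(8EI) = 2447/EI
  clockwise couple 32 at a = 2.07: M₀a(2L − a)/(2EI) = 342.1/EI
  point load 90 at a = 4.13: Pa²(3L − a)/(6EI) = 3702/EI
  δ_0 = 6492/EI
Tip deflection under a unit load at 2: L³/(3EI) = 79.44/EI.
Compatibility at 2: δ_0 − R_2·δ_{22} = 0, so R_2 = 6492/79.44 = 81.72 kN.

R_2 = 81.72 kN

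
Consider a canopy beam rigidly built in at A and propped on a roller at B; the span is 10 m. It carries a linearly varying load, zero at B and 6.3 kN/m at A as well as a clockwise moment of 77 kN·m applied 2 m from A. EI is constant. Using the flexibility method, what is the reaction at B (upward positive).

R_B = 10.46 kN

Remove the prop at B; the released (primary) structure is a cantilever built in at A.
Downward deflection at the released point B due to the loads:
  triangular load, peak 6.3 at the fixed end: w₀L⁴/(30EI) = 2100/EI
  clockwise couple 77 at a = 2: M₀a(2L − a)/(2EI) = 1386/EI
  δ_0 = 3486/EI
Tip deflection under a unit load at B: L³/(3EI) = 333.3/EI.
The prop prevents deflection at B: R_B = δ_0/δ_{BB} = 3486/333.3 = 10.46 kN.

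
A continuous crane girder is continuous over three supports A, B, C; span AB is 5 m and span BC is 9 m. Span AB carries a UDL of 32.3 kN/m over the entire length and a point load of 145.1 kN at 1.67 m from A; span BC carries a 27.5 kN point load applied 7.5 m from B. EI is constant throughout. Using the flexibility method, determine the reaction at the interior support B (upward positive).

Take M_B as the redundant. Released structure: two simple spans AB and BC with a hinge at B.
Discontinuity in slope at B on the released structure — sum the simple-span end rotations:
  span AB: UDL 32.3: wL³/(24EI) = 168.2/EI
  span AB: point load 145.1 at a = 1.67: Pab(L + a)/(6LEI) = 179.4/EI
  span BC: point load 27.5 at a = 7.5: Pab(L + b)/(6LEI) = 60.16/EI
  relative rotation θ_0 = (347.6 + 60.16)/EI = 407.8/EI
A unit hogging moment at B produces rotation L₁/(3EI) + L₂/(3EI) = 4.667/EI.
Slope continuity at B: θ_0 = M_B·4.667/EI, so M_B = 407.8/4.667 = 87.38 kN·m (hogging).
Span AB, ΣM about A with M_B applied at B: R_B^{AB}·5 = 646.1 + 87.38, so R_B^{AB} = 146.7 kN and R_A = 306.6 − 146.7 = 159.9 kN.
Span BC, ΣM about C: R_B^{BC}·9 = 41.25 + 87.38, so R_B^{BC} = 14.29 kN and R_C = 27.5 − 14.29 = 13.21 kN.
R_B = 146.7 + 14.29 = 161 kN.

R_B = 161 kN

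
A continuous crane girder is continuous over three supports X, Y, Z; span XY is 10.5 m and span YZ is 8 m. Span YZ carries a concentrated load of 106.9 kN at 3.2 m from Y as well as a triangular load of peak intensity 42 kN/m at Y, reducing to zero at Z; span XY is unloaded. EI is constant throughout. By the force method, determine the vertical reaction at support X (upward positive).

Insert a hinge at Y; M_Y is the redundant, and each span becomes simply supported.
Rotations at Y on the released spans (each span's end-slope, ×1/EI):
  span YZ: point load 106.9 at a = 3.2: Pab(L + b)/(6LEI) = 437.9/EI
  span YZ: triangular load, peak 42: w₀L³/(45EI) = 477.9/EI
  relative rotation θ_0 = (0 + 915.7)/EI = 915.7/EI
A unit hogging moment at Y produces rotation L₁/(3EI) + L₂/(3EI) = 6.167/EI.
Slope continuity at Y: θ_0 = M_Y·6.167/EI, so M_Y = 915.7/6.167 = 148.5 kN·m (hogging).
Span XY, ΣM about X with M_Y applied at Y: R_Y^{XY}·10.5 = 0 + 148.5, so R_Y^{XY} = 14.14 kN and R_X = 0 − 14.14 = -14.14 kN.

R_X = -14.14 kN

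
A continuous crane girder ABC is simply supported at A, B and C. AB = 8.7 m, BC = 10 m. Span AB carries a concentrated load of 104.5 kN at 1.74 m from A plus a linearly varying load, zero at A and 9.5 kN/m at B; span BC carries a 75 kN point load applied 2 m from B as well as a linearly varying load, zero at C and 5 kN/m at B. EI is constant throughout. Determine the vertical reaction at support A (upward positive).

R_A = 81.46 kN

Release continuity at B by inserting a hinge; the redundant is the internal moment M_B. The primary structure is two simply-supported spans AB and BC.
End slopes at the hinge B, treating each span as simply supported:
  span AB: point load 104.5 at a = 1.74: Pab(L + a)/(6LEI) = 253.1/EI
  span AB: triangular load, peak 9.5: w₀L³/(45EI) = 139/EI
  span BC: point load 75 at a = 2: Pab(L + b)/(6LEI) = 360/EI
  span BC: triangular load, peak 5: w₀L³/(45EI) = 111.1/EI
  relative rotation θ_0 = (392.1 + 471.1)/EI = 863.2/EI
A unit hogging moment at B produces rotation L₁/(3EI) + L₂/(3EI) = 6.233/EI.
Compatibility: M_B·(L₁+L₂)/(3EI) = θ_0, giving M_B = 138.5 kN·m (hogging).
Span AB, ΣM about A with M_B applied at B: R_B^{AB}·8.7 = 421.5 + 138.5, so R_B^{AB} = 64.37 kN and R_A = 145.8 − 64.37 = 81.46 kN.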